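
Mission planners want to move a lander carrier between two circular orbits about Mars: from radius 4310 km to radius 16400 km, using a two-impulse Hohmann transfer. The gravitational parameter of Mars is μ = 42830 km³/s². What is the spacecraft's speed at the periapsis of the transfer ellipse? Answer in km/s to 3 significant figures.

v = 3.97 km/s

Semi-major axis of the transfer orbit: a_t = (4310 + 16400)/2 = 10355 km.
The periapsis of the transfer ellipse is at r = 4310 km.
From the vis-viva equation, v = √[μ(2/r − 1/a_t)] = 3.967 km/s.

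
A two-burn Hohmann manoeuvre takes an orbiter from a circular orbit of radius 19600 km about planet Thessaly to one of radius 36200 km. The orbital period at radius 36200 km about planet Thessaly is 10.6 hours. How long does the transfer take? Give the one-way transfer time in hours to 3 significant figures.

From Kepler's third law T² = 4π²r³/μ at r = 36200 km, T = 10.6 hours = 10.6 × 3600 s = 38160 s: μ = 4π²r³/T² = 1.28608×10^6 km³/s².
The Hohmann ellipse has a_t = (r₁ + r₂)/2 = 27900 km.
By Kepler's third law the transfer-orbit period is T = 2π√(a_t³/μ), so t = T/2 = 12910 s.
Converting: 12910 s ÷ 3600 s/hour = 3.59 hours.

t = 3.59 hours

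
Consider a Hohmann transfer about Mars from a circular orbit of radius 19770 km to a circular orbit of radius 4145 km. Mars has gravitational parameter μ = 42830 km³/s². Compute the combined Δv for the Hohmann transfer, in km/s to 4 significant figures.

The Hohmann ellipse has a_t = (r₁ + r₂)/2 = 11957.5 km.
Circular speed at r₁: v₁ = √(μ/r₁) = √(42830/19770) = 1.4719 km/s.
Transfer-orbit speed at r₁ (vis-viva equation): v_a = √[μ(2/r₁ − 1/a_t)] = 0.86659 km/s.
First burn Δv₁ = |v_a − v₁| = 0.6053 km/s.
Circular speed at r₂: v₂ = √(μ/r₂) = 3.2145 km/s.
Transfer-orbit speed at r₂: v_p = √[μ(2/r₂ − 1/a_t)] = 4.1333 km/s.
Second burn Δv₂ = |v₂ − v_p| = 0.9188 km/s.
Total Δv = Δv₁ + Δv₂ = 1.524 km/s.

Δv = 1.524 km/s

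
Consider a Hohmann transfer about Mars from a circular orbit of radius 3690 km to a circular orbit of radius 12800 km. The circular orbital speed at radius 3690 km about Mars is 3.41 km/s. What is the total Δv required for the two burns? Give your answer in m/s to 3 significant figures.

Δv = 1440 m/s

From the circular-orbit relation v² = μ/r at r = 3690 km: μ = v²r = (3.41)² × 3690 = 42907.7 km³/s².
The Hohmann ellipse has a_t = (r₁ + r₂)/2 = 8245 km.
Circular speed at r₁: v₁ = √(μ/r₁) = √(42907.7/3690) = 3.4100 km/s.
Transfer-orbit speed at r₁ (vis-viva): v_p = √[μ(2/r₁ − 1/a_t)] = 4.2488 km/s.
First burn Δv₁ = |v_p − v₁| = 0.8388 km/s.
Circular speed at r₂: v₂ = √(μ/r₂) = 1.831 km/s.
Transfer-orbit speed at r₂: v_a = √[μ(2/r₂ − 1/a_t)] = 1.225 km/s.
Second burn Δv₂ = |v₂ − v_a| = 0.6060 km/s.
Total Δv = Δv₁ + Δv₂ = 1.445 km/s.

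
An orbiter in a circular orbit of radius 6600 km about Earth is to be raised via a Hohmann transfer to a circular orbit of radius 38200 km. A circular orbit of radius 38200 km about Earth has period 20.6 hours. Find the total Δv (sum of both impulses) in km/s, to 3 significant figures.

From Kepler's third law T² = 4π²r³/μ at r = 38200 km, T = 20.6 hours = 20.6 × 3600 s = 74160 s: μ = 4π²r³/T² = 4.00139×10^5 km³/s².
Semi-major axis of the transfer orbit: a_t = (6600 + 38200)/2 = 22400 km.
At r₁ the circular-orbit speed is v₁ = √(μ/r₁) = 7.786337 km/s.
On the transfer ellipse at r₁, vis-viva equation gives v_p = √[μ(2/r₁ − 1/a_t)] = 10.16813 km/s.
First burn Δv₁ = |v_p − v₁| = 2.38179 km/s.
Circular speed at r₂: v₂ = √(μ/r₂) = 3.236484 km/s.
Transfer-orbit speed at r₂: v_a = √[μ(2/r₂ − 1/a_t)] = 1.756797 km/s.
Second burn Δv₂ = |v₂ − v_a| = 1.47969 km/s.
Δv = Δv₁ + Δv₂ = 2.38179 + 1.47969 = 3.861 km/s.

Δv = 3.86 km/s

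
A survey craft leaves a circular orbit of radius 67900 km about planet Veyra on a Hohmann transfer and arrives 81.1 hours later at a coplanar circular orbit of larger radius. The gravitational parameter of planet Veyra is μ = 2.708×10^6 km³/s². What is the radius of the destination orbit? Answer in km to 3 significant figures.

r₂ = 5.04×10^5 km

Transfer time t = 81.1 hours = 2.9196×10^5 s, and t = π√(a_t³/μ).
So a_t = (μ t²/π²)^(1/3) = (2.708×10^6 × (2.9196×10^5)² / π²)^(1/3) = 2.8598×10^5 km.
Since a_t = (r₁ + r₂)/2, r₂ = 2a_t − r₁ = 2×2.8598×10^5 − 67900 = 5.0406×10^5 km.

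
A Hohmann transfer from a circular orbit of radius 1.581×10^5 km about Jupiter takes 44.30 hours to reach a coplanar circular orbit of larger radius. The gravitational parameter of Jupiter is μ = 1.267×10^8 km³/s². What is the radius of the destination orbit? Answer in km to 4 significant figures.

Transfer time t = 44.30 hours = 1.5948×10^5 s, and t = π√(a_t³/μ).
So a_t = (μ t²/π²)^(1/3) = (1.267×10^8 × (1.5948×10^5)² / π²)^(1/3) = 6.8859×10^5 km.
Since a_t = (r₁ + r₂)/2, r₂ = 2a_t − r₁ = 2×6.8859×10^5 − 1.581×10^5 = 1.21908×10^6 km.

r₂ = 1.219×10^6 km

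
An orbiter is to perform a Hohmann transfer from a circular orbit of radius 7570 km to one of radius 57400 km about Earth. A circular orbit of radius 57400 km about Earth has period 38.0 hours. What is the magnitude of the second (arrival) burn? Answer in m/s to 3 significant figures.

Δv₂ = 1360 m/s

From Kepler's third law T² = 4π²r³/μ at r = 57400 km, T = 38.0 hours = 38.0 × 3600 s = 1.368×10^5 s: μ = 4π²r³/T² = 3.98954×10^5 km³/s².
The Hohmann ellipse has a_t = (r₁ + r₂)/2 = 32485 km.
On the circular orbit at r = 57400 km, v_c = √(μ/r) = 2.6364 km/s.
Transfer-orbit speed at the same r (vis-viva, a = a_t): v_t = √[μ(2/r − 1/a_t)] = 1.2727 km/s.
Δv₂ = |v_t − v_c| = |1.2727 − 2.6364| = 1.364 km/s.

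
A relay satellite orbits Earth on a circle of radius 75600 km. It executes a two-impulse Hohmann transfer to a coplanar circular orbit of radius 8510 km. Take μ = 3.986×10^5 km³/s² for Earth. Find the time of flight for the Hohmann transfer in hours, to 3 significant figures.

t = 11.9 hours

Transfer-ellipse semi-major axis a_t = (r₁ + r₂)/2 = (75600 + 8510)/2 = 42055 km.
Transfer time t = π√(a_t³/μ) = π√((42055)³ / 3.986×10^5) = 42910 s.
Converting: 42910 s ÷ 3600 s/hour = 11.9 hours.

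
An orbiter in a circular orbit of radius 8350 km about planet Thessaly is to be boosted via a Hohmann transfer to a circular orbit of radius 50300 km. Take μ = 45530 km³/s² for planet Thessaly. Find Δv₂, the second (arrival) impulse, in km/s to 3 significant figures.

Semi-major axis of the transfer orbit: a_t = (8350 + 50300)/2 = 29325 km.
On the circular orbit at r = 50300 km, v_c = √(μ/r) = 0.9514 km/s.
Transfer-orbit speed at the same r (vis-viva, a = a_t): v_t = √[μ(2/r − 1/a_t)] = 0.5077 km/s.
Δv₂ = |v_t − v_c| = |0.5077 − 0.9514| = 0.4437 km/s.

Δv₂ = 0.444 km/s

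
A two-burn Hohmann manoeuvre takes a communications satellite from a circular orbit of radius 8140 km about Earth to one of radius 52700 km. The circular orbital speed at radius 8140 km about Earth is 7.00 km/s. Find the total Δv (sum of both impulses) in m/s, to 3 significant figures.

From the circular-orbit relation v² = μ/r at r = 8140 km: μ = v²r = (7.00)² × 8140 = 3.98860×10^5 km³/s².
Transfer-ellipse semi-major axis a_t = (r₁ + r₂)/2 = (8140 + 52700)/2 = 30420 km.
Circular speed at r₁: v₁ = √(μ/r₁) = √(3.98860×10^5/8140) = 7.000 km/s.
Transfer-orbit speed at r₁ (v² = μ(2/r − 1/a)): v_p = √[μ(2/r₁ − 1/a_t)] = 9.213 km/s.
First burn Δv₁ = |v_p − v₁| = 2.213 km/s.
Circular speed at r₂: v₂ = √(μ/r₂) = 2.751 km/s.
Transfer-orbit speed at r₂: v_a = √[μ(2/r₂ − 1/a_t)] = 1.423 km/s.
Second burn Δv₂ = |v₂ − v_a| = 1.328 km/s.
Δv = Δv₁ + Δv₂ = 2.213 + 1.328 = 3.541 km/s.

Δv = 3540 m/s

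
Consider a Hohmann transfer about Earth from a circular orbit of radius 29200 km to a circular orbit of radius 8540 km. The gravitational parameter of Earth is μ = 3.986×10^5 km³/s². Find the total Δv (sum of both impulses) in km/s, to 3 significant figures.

Δv = 2.88 km/s

Transfer-ellipse semi-major axis a_t = (r₁ + r₂)/2 = (29200 + 8540)/2 = 18870 km.
At r₁ the circular-orbit speed is v₁ = √(μ/r₁) = 3.695 km/s.
On the transfer ellipse at r₁, vis-viva equation gives v_a = √[μ(2/r₁ − 1/a_t)] = 2.486 km/s.
First burn Δv₁ = |v_a − v₁| = 1.209 km/s.
Circular speed at r₂: v₂ = √(μ/r₂) = 6.832 km/s.
Transfer-orbit speed at r₂: v_p = √[μ(2/r₂ − 1/a_t)] = 8.499 km/s.
Second burn Δv₂ = |v₂ − v_p| = 1.667 km/s.
Total Δv = Δv₁ + Δv₂ = 2.876 km/s.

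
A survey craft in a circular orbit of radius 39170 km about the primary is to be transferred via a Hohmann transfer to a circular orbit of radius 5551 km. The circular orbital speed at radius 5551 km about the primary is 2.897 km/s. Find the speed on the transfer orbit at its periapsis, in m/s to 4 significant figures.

v = 3834 m/s

From the circular-orbit relation v² = μ/r at r = 5551 km: μ = v²r = (2.897)² × 5551 = 46587.4 km³/s².
Transfer-ellipse semi-major axis a_t = (r₁ + r₂)/2 = (39170 + 5551)/2 = 22360.5 km.
At periapsis, r = 5551 km.
From the vis-viva equation, v = √[μ(2/r − 1/a_t)] = 3.834 km/s.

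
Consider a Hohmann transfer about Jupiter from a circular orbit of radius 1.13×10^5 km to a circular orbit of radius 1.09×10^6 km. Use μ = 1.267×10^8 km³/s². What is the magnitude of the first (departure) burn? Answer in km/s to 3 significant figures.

The Hohmann ellipse has a_t = (r₁ + r₂)/2 = 6.015×10^5 km.
Circular speed at r = 1.130×10^5 km: v_c = √(μ/r) = 33.485 km/s.
Vis-viva on the transfer ellipse at r = 1.130×10^5 km gives v_t = √[μ(2/r − 1/a_t)] = 45.076 km/s.
Δv₁ = |v_t − v_c| = |45.076 − 33.485| = 11.59 km/s.

Δv₁ = 11.6 km/s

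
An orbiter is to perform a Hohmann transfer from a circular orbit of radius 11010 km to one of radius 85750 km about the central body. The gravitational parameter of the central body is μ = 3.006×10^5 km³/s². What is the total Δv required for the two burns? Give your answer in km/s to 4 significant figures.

Semi-major axis of the transfer orbit: a_t = (11010 + 85750)/2 = 48380 km.
Circular speed at r₁: v₁ = √(μ/r₁) = √(3.006×10^5/11010) = 5.225 km/s.
Transfer-orbit speed at r₁ (vis-viva): v_p = √[μ(2/r₁ − 1/a_t)] = 6.956 km/s.
First burn Δv₁ = |v_p − v₁| = 1.731 km/s.
Circular speed at r₂: v₂ = √(μ/r₂) = 1.8723 km/s.
Transfer-orbit speed at r₂: v_a = √[μ(2/r₂ − 1/a_t)] = 0.89318 km/s.
Second burn Δv₂ = |v₂ − v_a| = 0.9791 km/s.
Total Δv = Δv₁ + Δv₂ = 2.710 km/s.

Δv = 2.710 km/s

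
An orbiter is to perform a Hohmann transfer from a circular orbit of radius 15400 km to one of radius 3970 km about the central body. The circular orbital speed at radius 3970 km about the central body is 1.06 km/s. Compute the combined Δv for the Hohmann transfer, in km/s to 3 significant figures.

Δv = 0.470 km/s

From the circular-orbit relation v² = μ/r at r = 3970 km: μ = v²r = (1.06)² × 3970 = 4460.69 km³/s².
The Hohmann ellipse has a_t = (r₁ + r₂)/2 = 9685 km.
Circular speed at r₁: v₁ = √(μ/r₁) = √(4460.69/15400) = 0.53820 km/s.
Transfer-orbit speed at r₁ (v² = μ(2/r − 1/a)): v_a = √[μ(2/r₁ − 1/a_t)] = 0.34458 km/s.
First burn Δv₁ = |v_a − v₁| = 0.19362 km/s.
At r₂, v₂ = √(μ/r₂) = 1.06000 km/s.
Transfer-orbit speed at r₂: v_p = √[μ(2/r₂ − 1/a_t)] = 1.33665 km/s.
Second burn Δv₂ = |v₂ − v_p| = 0.27665 km/s.
Total Δv = Δv₁ + Δv₂ = 0.4703 km/s.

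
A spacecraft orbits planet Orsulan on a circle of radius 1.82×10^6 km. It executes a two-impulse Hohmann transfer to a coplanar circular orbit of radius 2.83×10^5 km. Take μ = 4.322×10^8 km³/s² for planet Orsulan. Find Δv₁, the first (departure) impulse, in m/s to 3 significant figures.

Δv₁ = 7420 m/s

Semi-major axis of the transfer orbit: a_t = (1.820×10^6 + 2.830×10^5)/2 = 1.0515×10^6 km.
Circular speed at r = 1.820×10^6 km: v_c = √(μ/r) = 15.4101 km/s.
Transfer-orbit speed at the same r (vis-viva, a = a_t): v_t = √[μ(2/r − 1/a_t)] = 7.99457 km/s.
Δv₁ = |v_t − v_c| = |7.99457 − 15.4101| = 7.416 km/s.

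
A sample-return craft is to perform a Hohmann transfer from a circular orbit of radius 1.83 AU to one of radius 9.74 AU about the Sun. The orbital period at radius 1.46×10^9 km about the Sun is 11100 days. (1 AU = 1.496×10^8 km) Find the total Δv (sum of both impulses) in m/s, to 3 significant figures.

From Kepler's third law T² = 4π²r³/μ at r = 1.46×10^9 km, T = 11100 days = 11100 × 86400 s = 9.5904×10^8 s: μ = 4π²r³/T² = 1.33581×10^11 km³/s².
In km: r₁ = 1.83 × 1.496×10^8 = 2.73768×10^8 km; r₂ = 9.74 × 1.496×10^8 = 1.457104×10^9 km.
The Hohmann ellipse has a_t = (r₁ + r₂)/2 = 8.65436×10^8 km.
Circular speed at r₁: v₁ = √(μ/r₁) = √(1.33581×10^11/2.73768×10^8) = 22.089 km/s.
Transfer-orbit speed at r₁ (vis-viva): v_p = √[μ(2/r₁ − 1/a_t)] = 28.662 km/s.
First burn Δv₁ = |v_p − v₁| = 6.573 km/s.
Circular speed at r₂: v₂ = √(μ/r₂) = 9.575 km/s.
Transfer-orbit speed at r₂: v_a = √[μ(2/r₂ − 1/a_t)] = 5.385 km/s.
Second burn Δv₂ = |v₂ − v_a| = 4.190 km/s.
Δv = Δv₁ + Δv₂ = 6.573 + 4.190 = 10.76 km/s.

Δv = 10800 m/s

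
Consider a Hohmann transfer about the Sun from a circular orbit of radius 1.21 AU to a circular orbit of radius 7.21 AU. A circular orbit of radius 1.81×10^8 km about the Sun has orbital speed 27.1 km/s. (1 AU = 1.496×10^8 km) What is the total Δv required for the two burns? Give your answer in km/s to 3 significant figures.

From the circular-orbit relation v² = μ/r at r = 1.81×10^8 km: μ = v²r = (27.1)² × 1.81×10^8 = 1.32928×10^11 km³/s².
In km: r₁ = 1.21 × 1.496×10^8 = 1.81016×10^8 km; r₂ = 7.21 × 1.496×10^8 = 1.078616×10^9 km.
Semi-major axis of the transfer orbit: a_t = (1.81016×10^8 + 1.078616×10^9)/2 = 6.29816×10^8 km.
At r₁ the circular-orbit speed is v₁ = √(μ/r₁) = 27.099 km/s.
Transfer-orbit speed at r₁ (vis-viva): v_p = √[μ(2/r₁ − 1/a_t)] = 35.463 km/s.
First burn Δv₁ = |v_p − v₁| = 8.364 km/s.
Circular speed at r₂: v₂ = √(μ/r₂) = 11.1013 km/s.
Transfer-orbit speed at r₂: v_a = √[μ(2/r₂ − 1/a_t)] = 5.95150 km/s.
Second burn Δv₂ = |v₂ − v_a| = 5.150 km/s.
Total Δv = Δv₁ + Δv₂ = 13.51 km/s.

Δv = 13.5 km/s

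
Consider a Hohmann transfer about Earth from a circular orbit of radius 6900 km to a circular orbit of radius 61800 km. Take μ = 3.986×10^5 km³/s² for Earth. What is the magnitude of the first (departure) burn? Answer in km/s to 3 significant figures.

Δv₁ = 2.59 km/s

Transfer-ellipse semi-major axis a_t = (r₁ + r₂)/2 = (6900 + 61800)/2 = 34350 km.
Circular speed at r = 6900 km: v_c = √(μ/r) = 7.60053 km/s.
Vis-viva on the transfer ellipse at r = 6900 km gives v_t = √[μ(2/r − 1/a_t)] = 10.1947 km/s.
Δv₁ = |v_t − v_c| = |10.1947 − 7.60053| = 2.594 km/s.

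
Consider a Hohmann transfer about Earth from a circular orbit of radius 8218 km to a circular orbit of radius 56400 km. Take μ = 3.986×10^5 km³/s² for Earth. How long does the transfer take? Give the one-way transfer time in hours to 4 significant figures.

t = 8.027 hours

The Hohmann ellipse has a_t = (r₁ + r₂)/2 = 32309 km.
By Kepler's third law the transfer-orbit period is T = 2π√(a_t³/μ), so t = T/2 = 28898 s.
Converting: 28898 s ÷ 3600 s/hour = 8.027 hours.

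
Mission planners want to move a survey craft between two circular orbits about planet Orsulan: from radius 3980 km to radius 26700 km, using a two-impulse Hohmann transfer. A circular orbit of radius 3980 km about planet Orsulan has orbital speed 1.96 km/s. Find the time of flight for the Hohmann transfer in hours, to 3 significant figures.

From the circular-orbit relation v² = μ/r at r = 3980 km: μ = v²r = (1.96)² × 3980 = 15289.6 km³/s².
Semi-major axis of the transfer orbit: a_t = (3980 + 26700)/2 = 15340 km.
By Kepler's third law the transfer-orbit period is T = 2π√(a_t³/μ), so t = T/2 = 48270 s.
Converting: 48270 s ÷ 3600 s/hour = 13.4 hours.

t = 13.4 hours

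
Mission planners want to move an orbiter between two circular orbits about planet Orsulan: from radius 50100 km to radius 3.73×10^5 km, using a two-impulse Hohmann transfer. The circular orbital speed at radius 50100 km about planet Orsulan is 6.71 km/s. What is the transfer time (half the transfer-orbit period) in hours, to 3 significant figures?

t = 56.5 hours

From the circular-orbit relation v² = μ/r at r = 50100 km: μ = v²r = (6.71)² × 50100 = 2.25571×10^6 km³/s².
Transfer-ellipse semi-major axis a_t = (r₁ + r₂)/2 = (50100 + 3.730×10^5)/2 = 2.1155×10^5 km.
Half the transfer-orbit period gives t = π√(a_t³/μ) = 2.035×10^5 s.
Converting: 2.035×10^5 s ÷ 3600 s/hour = 56.5 hours.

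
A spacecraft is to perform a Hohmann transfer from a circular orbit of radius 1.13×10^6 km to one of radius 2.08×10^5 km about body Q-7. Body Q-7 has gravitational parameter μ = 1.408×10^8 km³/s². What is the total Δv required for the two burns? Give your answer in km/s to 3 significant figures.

Δv = 12.7 km/s

The Hohmann ellipse has a_t = (r₁ + r₂)/2 = 6.690×10^5 km.
Circular speed at r₁: v₁ = √(μ/r₁) = √(1.408×10^8/1.130×10^6) = 11.1625 km/s.
Transfer-orbit speed at r₁ (v² = μ(2/r − 1/a)): v_a = √[μ(2/r₁ − 1/a_t)] = 6.22416 km/s.
First burn Δv₁ = |v_a − v₁| = 4.938 km/s.
At r₂, v₂ = √(μ/r₂) = 26.018 km/s.
Transfer-orbit speed at r₂: v_p = √[μ(2/r₂ − 1/a_t)] = 33.814 km/s.
Second burn Δv₂ = |v₂ − v_p| = 7.796 km/s.
Δv = Δv₁ + Δv₂ = 4.938 + 7.796 = 12.73 km/s.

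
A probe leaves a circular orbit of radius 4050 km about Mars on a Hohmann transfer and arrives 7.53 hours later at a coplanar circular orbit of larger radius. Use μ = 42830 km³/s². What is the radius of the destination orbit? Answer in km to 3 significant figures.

Transfer time t = 7.53 hours = 27108 s, and t = π√(a_t³/μ).
So a_t = (μ t²/π²)^(1/3) = (42830 × (27108)² / π²)^(1/3) = 14719 km.
Since a_t = (r₁ + r₂)/2, r₂ = 2a_t − r₁ = 2×14719 − 4050 = 25388 km.

r₂ = 25400 km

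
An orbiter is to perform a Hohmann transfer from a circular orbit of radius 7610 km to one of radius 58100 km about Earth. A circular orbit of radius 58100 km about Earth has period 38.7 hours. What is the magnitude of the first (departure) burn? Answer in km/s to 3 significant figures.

From Kepler's third law T² = 4π²r³/μ at r = 58100 km, T = 38.7 hours = 38.7 × 3600 s = 1.3932×10^5 s: μ = 4π²r³/T² = 3.98897×10^5 km³/s².
Semi-major axis of the transfer orbit: a_t = (7610 + 58100)/2 = 32855 km.
Circular speed at r = 7610 km: v_c = √(μ/r) = 7.240 km/s.
Transfer-orbit speed at the same r (vis-viva, a = a_t): v_t = √[μ(2/r − 1/a_t)] = 9.628 km/s.
Δv₁ = |v_t − v_c| = |9.628 − 7.240| = 2.388 km/s.

Δv₁ = 2.39 km/s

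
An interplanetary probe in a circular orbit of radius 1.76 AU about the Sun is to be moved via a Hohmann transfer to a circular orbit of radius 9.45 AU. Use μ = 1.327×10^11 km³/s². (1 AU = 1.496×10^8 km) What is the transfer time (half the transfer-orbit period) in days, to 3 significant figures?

In km: r₁ = 1.76 × 1.496×10^8 = 2.63296×10^8 km; r₂ = 9.45 × 1.496×10^8 = 1.41372×10^9 km.
Transfer-ellipse semi-major axis a_t = (r₁ + r₂)/2 = (2.63296×10^8 + 1.41372×10^9)/2 = 8.38508×10^8 km.
By Kepler's third law the transfer-orbit period is T = 2π√(a_t³/μ), so t = T/2 = 2.094×10^8 s.
Converting: 2.094×10^8 s ÷ 86400 s/day = 2420 days.

t = 2420 days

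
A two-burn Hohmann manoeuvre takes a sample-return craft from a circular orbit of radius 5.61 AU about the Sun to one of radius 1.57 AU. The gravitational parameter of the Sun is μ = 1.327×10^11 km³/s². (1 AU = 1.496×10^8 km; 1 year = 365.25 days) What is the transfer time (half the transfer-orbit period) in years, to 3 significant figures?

t = 3.40 years

In km: r₁ = 5.61 × 1.496×10^8 = 8.39256×10^8 km; r₂ = 1.57 × 1.496×10^8 = 2.34872×10^8 km.
Semi-major axis of the transfer orbit: a_t = (8.39256×10^8 + 2.34872×10^8)/2 = 5.37064×10^8 km.
By Kepler's third law the transfer-orbit period is T = 2π√(a_t³/μ), so t = T/2 = 1.073×10^8 s.
Converting: 1.073×10^8 s ÷ 3.15576×10^7 s/year (365.25 × 86400) = 3.40 years.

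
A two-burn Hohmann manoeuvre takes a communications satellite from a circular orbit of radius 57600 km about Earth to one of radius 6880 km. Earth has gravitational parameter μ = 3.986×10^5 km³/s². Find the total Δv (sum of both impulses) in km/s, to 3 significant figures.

The Hohmann ellipse has a_t = (r₁ + r₂)/2 = 32240 km.
Circular speed at r₁: v₁ = √(μ/r₁) = √(3.986×10^5/57600) = 2.6306 km/s.
On the transfer ellipse at r₁, vis-viva gives v_a = √[μ(2/r₁ − 1/a_t)] = 1.2152 km/s.
First burn Δv₁ = |v_a − v₁| = 1.4154 km/s.
At r₂, v₂ = √(μ/r₂) = 7.61157 km/s.
Transfer-orbit speed at r₂: v_p = √[μ(2/r₂ − 1/a_t)] = 10.1739 km/s.
Second burn Δv₂ = |v₂ − v_p| = 2.5623 km/s.
Δv = Δv₁ + Δv₂ = 1.4154 + 2.5623 = 3.978 km/s.

Δv = 3.98 km/s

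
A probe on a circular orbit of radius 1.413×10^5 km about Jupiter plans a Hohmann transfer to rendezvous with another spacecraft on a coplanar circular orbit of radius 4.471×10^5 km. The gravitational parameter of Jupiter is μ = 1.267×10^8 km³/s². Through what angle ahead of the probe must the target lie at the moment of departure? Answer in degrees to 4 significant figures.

Transfer-ellipse semi-major axis a_t = (r₁ + r₂)/2 = (1.413×10^5 + 4.471×10^5)/2 = 2.942×10^5 km.
The half-period of the transfer ellipse is t = π√(a_t³/μ) = 44540 s.
Target angular speed ω₂ = √(μ/r₂³) = 3.765×10^-5 rad/s.
Angle swept by the target during transfer: ω₂·t = 1.6769 rad = 96.08°.
The probe traverses 180° on the transfer ellipse, so the target must lead by 180° − 96.08° = 83.92°.

φ = 83.92°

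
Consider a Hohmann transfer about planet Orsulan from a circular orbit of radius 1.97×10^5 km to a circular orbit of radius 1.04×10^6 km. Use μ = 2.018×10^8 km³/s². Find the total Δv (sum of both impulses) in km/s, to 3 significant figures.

The Hohmann ellipse has a_t = (r₁ + r₂)/2 = 6.185×10^5 km.
Circular speed at r₁: v₁ = √(μ/r₁) = √(2.018×10^8/1.970×10^5) = 32.00571 km/s.
Transfer-orbit speed at r₁ (vis-viva equation): v_p = √[μ(2/r₁ − 1/a_t)] = 41.50250 km/s.
First burn Δv₁ = |v_p − v₁| = 9.49679 km/s.
At r₂, v₂ = √(μ/r₂) = 13.92977 km/s.
Transfer-orbit speed at r₂: v_a = √[μ(2/r₂ − 1/a_t)] = 7.861532 km/s.
Second burn Δv₂ = |v₂ − v_a| = 6.06824 km/s.
Δv = Δv₁ + Δv₂ = 9.49679 + 6.06824 = 15.57 km/s.

Δv = 15.6 km/s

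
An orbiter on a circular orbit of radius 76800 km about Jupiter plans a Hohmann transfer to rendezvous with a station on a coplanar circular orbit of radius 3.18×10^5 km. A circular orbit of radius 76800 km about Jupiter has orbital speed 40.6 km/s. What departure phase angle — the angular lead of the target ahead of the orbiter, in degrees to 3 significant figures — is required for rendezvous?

From the circular-orbit relation v² = μ/r at r = 76800 km: μ = v²r = (40.6)² × 76800 = 1.26594×10^8 km³/s².
Semi-major axis of the transfer orbit: a_t = (76800 + 3.180×10^5)/2 = 1.974×10^5 km.
The half-period of the transfer ellipse is t = π√(a_t³/μ) = 24490 s.
The target's mean motion on its circular orbit is ω₂ = √(μ/r₂³) = 6.274×10^-5 rad/s.
Angle swept by the target during transfer: ω₂·t = 1.5365 rad = 88.03°.
The orbiter traverses 180° on the transfer ellipse, so the target must lead by 180° − 88.03° = 92.0°.

φ = 92.0°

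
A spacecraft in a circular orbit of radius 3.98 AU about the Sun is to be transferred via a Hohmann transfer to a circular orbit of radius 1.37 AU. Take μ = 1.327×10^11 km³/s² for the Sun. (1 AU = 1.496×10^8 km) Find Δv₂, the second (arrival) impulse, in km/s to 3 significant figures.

In km: r₁ = 3.98 × 1.496×10^8 = 5.95408×10^8 km; r₂ = 1.37 × 1.496×10^8 = 2.04952×10^8 km.
Semi-major axis of the transfer orbit: a_t = (5.95408×10^8 + 2.04952×10^8)/2 = 4.0018×10^8 km.
On the circular orbit at r = 2.04952×10^8 km, v_c = √(μ/r) = 25.4454 km/s.
Transfer-orbit speed at the same r (vis-viva, a = a_t): v_t = √[μ(2/r − 1/a_t)] = 31.0377 km/s.
Δv₂ = |v_t − v_c| = |31.0377 − 25.4454| = 5.592 km/s.

Δv₂ = 5.59 km/s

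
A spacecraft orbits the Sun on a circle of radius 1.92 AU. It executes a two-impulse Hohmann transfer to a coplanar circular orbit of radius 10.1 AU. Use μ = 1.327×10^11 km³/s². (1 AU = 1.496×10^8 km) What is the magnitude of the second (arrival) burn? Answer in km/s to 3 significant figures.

Δv₂ = 4.07 km/s

In km: r₁ = 1.92 × 1.496×10^8 = 2.87232×10^8 km; r₂ = 10.1 × 1.496×10^8 = 1.51096×10^9 km.
Semi-major axis of the transfer orbit: a_t = (2.87232×10^8 + 1.51096×10^9)/2 = 8.99096×10^8 km.
Circular speed at r = 1.51096×10^9 km: v_c = √(μ/r) = 9.3715 km/s.
Transfer-orbit speed at the same r (vis-viva, a = a_t): v_t = √[μ(2/r − 1/a_t)] = 5.2969 km/s.
Δv₂ = |v_t − v_c| = |5.2969 − 9.3715| = 4.075 km/s.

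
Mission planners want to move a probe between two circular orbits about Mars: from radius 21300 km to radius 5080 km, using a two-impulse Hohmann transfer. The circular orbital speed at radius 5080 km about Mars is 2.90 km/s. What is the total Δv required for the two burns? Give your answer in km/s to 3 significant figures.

Δv = 1.32 km/s

From the circular-orbit relation v² = μ/r at r = 5080 km: μ = v²r = (2.90)² × 5080 = 42722.8 km³/s².
The Hohmann ellipse has a_t = (r₁ + r₂)/2 = 13190 km.
Circular speed at r₁: v₁ = √(μ/r₁) = √(42722.8/21300) = 1.41625 km/s.
On the transfer ellipse at r₁, vis-viva equation gives v_a = √[μ(2/r₁ − 1/a_t)] = 0.878920 km/s.
First burn Δv₁ = |v_a − v₁| = 0.53733 km/s.
At r₂, v₂ = √(μ/r₂) = 2.90000 km/s.
Transfer-orbit speed at r₂: v_p = √[μ(2/r₂ − 1/a_t)] = 3.68524 km/s.
Second burn Δv₂ = |v₂ − v_p| = 0.78524 km/s.
Δv = Δv₁ + Δv₂ = 0.53733 + 0.78524 = 1.323 km/s.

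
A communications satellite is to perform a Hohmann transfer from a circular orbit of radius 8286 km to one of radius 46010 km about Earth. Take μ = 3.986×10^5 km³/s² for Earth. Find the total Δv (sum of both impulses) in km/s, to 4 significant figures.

The Hohmann ellipse has a_t = (r₁ + r₂)/2 = 27148 km.
Circular speed at r₁: v₁ = √(μ/r₁) = √(3.986×10^5/8286) = 6.9358 km/s.
Transfer-orbit speed at r₁ (vis-viva): v_p = √[μ(2/r₁ − 1/a_t)] = 9.0293 km/s.
First burn Δv₁ = |v_p − v₁| = 2.0935 km/s.
At r₂, v₂ = √(μ/r₂) = 2.9434 km/s.
Transfer-orbit speed at r₂: v_a = √[μ(2/r₂ − 1/a_t)] = 1.6261 km/s.
Second burn Δv₂ = |v₂ − v_a| = 1.3173 km/s.
Δv = Δv₁ + Δv₂ = 2.0935 + 1.3173 = 3.411 km/s.

Δv = 3.411 km/s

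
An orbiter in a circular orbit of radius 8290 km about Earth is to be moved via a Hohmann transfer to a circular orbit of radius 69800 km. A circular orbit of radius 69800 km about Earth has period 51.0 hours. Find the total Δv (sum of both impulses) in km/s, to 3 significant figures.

From Kepler's third law T² = 4π²r³/μ at r = 69800 km, T = 51.0 hours = 51.0 × 3600 s = 1.836×10^5 s: μ = 4π²r³/T² = 3.98273×10^5 km³/s².
The Hohmann ellipse has a_t = (r₁ + r₂)/2 = 39045 km.
At r₁ the circular-orbit speed is v₁ = √(μ/r₁) = 6.931 km/s.
Transfer-orbit speed at r₁ (vis-viva equation): v_p = √[μ(2/r₁ − 1/a_t)] = 9.267 km/s.
First burn Δv₁ = |v_p − v₁| = 2.336 km/s.
At r₂, v₂ = √(μ/r₂) = 2.389 km/s.
Transfer-orbit speed at r₂: v_a = √[μ(2/r₂ − 1/a_t)] = 1.101 km/s.
Second burn Δv₂ = |v₂ − v_a| = 1.288 km/s.
Total Δv = Δv₁ + Δv₂ = 3.624 km/s.

Δv = 3.62 km/s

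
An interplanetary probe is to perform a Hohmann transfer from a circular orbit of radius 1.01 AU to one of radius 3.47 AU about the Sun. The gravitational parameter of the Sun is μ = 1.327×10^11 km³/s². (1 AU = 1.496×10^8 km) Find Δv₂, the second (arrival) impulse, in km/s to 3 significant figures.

Δv₂ = 5.25 km/s

In km: r₁ = 1.01 × 1.496×10^8 = 1.51096×10^8 km; r₂ = 3.47 × 1.496×10^8 = 5.19112×10^8 km.
Transfer-ellipse semi-major axis a_t = (r₁ + r₂)/2 = (1.51096×10^8 + 5.19112×10^8)/2 = 3.35104×10^8 km.
Circular speed at r = 5.19112×10^8 km: v_c = √(μ/r) = 15.988 km/s.
Vis-viva on the transfer ellipse at r = 5.19112×10^8 km gives v_t = √[μ(2/r − 1/a_t)] = 10.736 km/s.
Δv₂ = |v_t − v_c| = |10.736 − 15.988| = 5.252 km/s.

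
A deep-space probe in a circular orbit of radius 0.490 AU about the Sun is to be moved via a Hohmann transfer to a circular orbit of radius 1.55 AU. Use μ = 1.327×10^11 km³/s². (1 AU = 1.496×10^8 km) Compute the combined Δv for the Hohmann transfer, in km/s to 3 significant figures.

In km: r₁ = 0.490 × 1.496×10^8 = 7.3304×10^7 km; r₂ = 1.55 × 1.496×10^8 = 2.3188×10^8 km.
Semi-major axis of the transfer orbit: a_t = (7.3304×10^7 + 2.3188×10^8)/2 = 1.52592×10^8 km.
At r₁ the circular-orbit speed is v₁ = √(μ/r₁) = 42.547 km/s.
Transfer-orbit speed at r₁ (vis-viva): v_p = √[μ(2/r₁ − 1/a_t)] = 52.449 km/s.
First burn Δv₁ = |v_p − v₁| = 9.902 km/s.
Circular speed at r₂: v₂ = √(μ/r₂) = 23.9223 km/s.
Transfer-orbit speed at r₂: v_a = √[μ(2/r₂ − 1/a_t)] = 16.5807 km/s.
Second burn Δv₂ = |v₂ − v_a| = 7.342 km/s.
Δv = Δv₁ + Δv₂ = 9.902 + 7.342 = 17.24 km/s.

Δv = 17.2 km/s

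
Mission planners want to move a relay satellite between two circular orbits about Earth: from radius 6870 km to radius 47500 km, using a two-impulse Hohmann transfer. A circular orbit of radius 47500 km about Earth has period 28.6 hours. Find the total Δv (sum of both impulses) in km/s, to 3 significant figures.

Δv = 3.89 km/s

From Kepler's third law T² = 4π²r³/μ at r = 47500 km, T = 28.6 hours = 28.6 × 3600 s = 1.0296×10^5 s: μ = 4π²r³/T² = 3.99120×10^5 km³/s².
Semi-major axis of the transfer orbit: a_t = (6870 + 47500)/2 = 27185 km.
At r₁ the circular-orbit speed is v₁ = √(μ/r₁) = 7.6221 km/s.
Transfer-orbit speed at r₁ (v² = μ(2/r − 1/a)): v_p = √[μ(2/r₁ − 1/a_t)] = 10.075 km/s.
First burn Δv₁ = |v_p − v₁| = 2.453 km/s.
At r₂, v₂ = √(μ/r₂) = 2.899 km/s.
Transfer-orbit speed at r₂: v_a = √[μ(2/r₂ − 1/a_t)] = 1.457 km/s.
Second burn Δv₂ = |v₂ − v_a| = 1.442 km/s.
Total Δv = Δv₁ + Δv₂ = 3.895 km/s.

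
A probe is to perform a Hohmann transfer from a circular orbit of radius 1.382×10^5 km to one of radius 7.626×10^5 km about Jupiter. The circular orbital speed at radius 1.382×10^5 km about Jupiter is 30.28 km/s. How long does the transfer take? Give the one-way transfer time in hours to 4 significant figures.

From the circular-orbit relation v² = μ/r at r = 1.382×10^5 km: μ = v²r = (30.28)² × 1.382×10^5 = 1.26713×10^8 km³/s².
Semi-major axis of the transfer orbit: a_t = (1.382×10^5 + 7.626×10^5)/2 = 4.504×10^5 km.
Transfer time t = π√(a_t³/μ) = π√((4.504×10^5)³ / 1.26713×10^8) = 84360 s.
Converting: 84360 s ÷ 3600 s/hour = 23.43 hours.

t = 23.43 hours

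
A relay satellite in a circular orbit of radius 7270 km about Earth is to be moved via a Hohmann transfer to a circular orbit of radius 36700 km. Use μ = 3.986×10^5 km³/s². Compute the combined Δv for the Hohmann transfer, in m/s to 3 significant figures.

The Hohmann ellipse has a_t = (r₁ + r₂)/2 = 21985 km.
Circular speed at r₁: v₁ = √(μ/r₁) = √(3.986×10^5/7270) = 7.4046 km/s.
Transfer-orbit speed at r₁ (v² = μ(2/r − 1/a)): v_p = √[μ(2/r₁ − 1/a_t)] = 9.5669 km/s.
First burn Δv₁ = |v_p − v₁| = 2.1623 km/s.
At r₂, v₂ = √(μ/r₂) = 3.2956 km/s.
Transfer-orbit speed at r₂: v_a = √[μ(2/r₂ − 1/a_t)] = 1.8951 km/s.
Second burn Δv₂ = |v₂ − v_a| = 1.4005 km/s.
Total Δv = Δv₁ + Δv₂ = 3.563 km/s.

Δv = 3560 m/s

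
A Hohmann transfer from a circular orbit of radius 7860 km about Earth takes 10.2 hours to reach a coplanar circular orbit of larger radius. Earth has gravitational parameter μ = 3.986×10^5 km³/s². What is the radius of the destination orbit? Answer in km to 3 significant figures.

r₂ = 67900 km

Transfer time t = 10.2 hours = 36720 s, and t = π√(a_t³/μ).
So a_t = (μ t²/π²)^(1/3) = (3.986×10^5 × (36720)² / π²)^(1/3) = 37904 km.
Since a_t = (r₁ + r₂)/2, r₂ = 2a_t − r₁ = 2×37904 − 7860 = 67948 km.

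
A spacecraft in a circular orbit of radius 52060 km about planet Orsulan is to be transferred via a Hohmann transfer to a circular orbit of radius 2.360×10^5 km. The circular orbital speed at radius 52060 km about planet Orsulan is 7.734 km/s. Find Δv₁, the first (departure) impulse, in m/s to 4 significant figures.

From the circular-orbit relation v² = μ/r at r = 52060 km: μ = v²r = (7.734)² × 52060 = 3.11396×10^6 km³/s².
Semi-major axis of the transfer orbit: a_t = (52060 + 2.360×10^5)/2 = 1.4403×10^5 km.
Circular speed at r = 52060 km: v_c = √(μ/r) = 7.734 km/s.
Transfer-orbit speed at the same r (vis-viva, a = a_t): v_t = √[μ(2/r − 1/a_t)] = 9.900 km/s.
Δv₁ = |v_t − v_c| = |9.900 − 7.734| = 2.166 km/s.

Δv₁ = 2166 m/s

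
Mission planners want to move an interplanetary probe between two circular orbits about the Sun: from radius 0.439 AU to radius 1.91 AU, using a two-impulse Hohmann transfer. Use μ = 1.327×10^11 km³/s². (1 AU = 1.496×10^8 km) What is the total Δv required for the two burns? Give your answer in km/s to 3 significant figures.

In km: r₁ = 0.439 × 1.496×10^8 = 6.56744×10^7 km; r₂ = 1.91 × 1.496×10^8 = 2.85736×10^8 km.
The Hohmann ellipse has a_t = (r₁ + r₂)/2 = 1.757052×10^8 km.
Circular speed at r₁: v₁ = √(μ/r₁) = √(1.327×10^11/6.56744×10^7) = 44.951 km/s.
On the transfer ellipse at r₁, vis-viva equation gives v_p = √[μ(2/r₁ − 1/a_t)] = 57.323 km/s.
First burn Δv₁ = |v_p − v₁| = 12.372 km/s.
At r₂, v₂ = √(μ/r₂) = 21.550 km/s.
Transfer-orbit speed at r₂: v_a = √[μ(2/r₂ − 1/a_t)] = 13.175 km/s.
Second burn Δv₂ = |v₂ − v_a| = 8.3750 km/s.
Δv = Δv₁ + Δv₂ = 12.372 + 8.3750 = 20.75 km/s.

Δv = 20.7 km/s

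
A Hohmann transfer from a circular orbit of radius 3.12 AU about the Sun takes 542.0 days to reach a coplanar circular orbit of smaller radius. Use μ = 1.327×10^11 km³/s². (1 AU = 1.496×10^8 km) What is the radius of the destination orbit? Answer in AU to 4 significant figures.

r₂ = 1.010 AU

In km: r₁ = 3.12 × 1.496×10^8 = 4.66752×10^8 km.
Transfer time t = 542.0 days = 4.68288×10^7 s, and t = π√(a_t³/μ).
So a_t = (μ t²/π²)^(1/3) = (1.327×10^11 × (4.68288×10^7)² / π²)^(1/3) = 3.0893×10^8 km.
Since a_t = (r₁ + r₂)/2, r₂ = 2a_t − r₁ = 2×3.0893×10^8 − 4.66752×10^8 = 1.51108×10^8 km.
In AU: r₂ = 1.51108×10^8 / 1.496×10^8 = 1.010 AU.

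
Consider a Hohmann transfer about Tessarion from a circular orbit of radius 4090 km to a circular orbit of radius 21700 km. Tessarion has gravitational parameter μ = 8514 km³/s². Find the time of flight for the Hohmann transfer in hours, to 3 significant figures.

Semi-major axis of the transfer orbit: a_t = (4090 + 21700)/2 = 12895 km.
Transfer time t = π√(a_t³/μ) = π√((12895)³ / 8514) = 49856 s.
Converting: 49856 s ÷ 3600 s/hour = 13.8 hours.

t = 13.8 hours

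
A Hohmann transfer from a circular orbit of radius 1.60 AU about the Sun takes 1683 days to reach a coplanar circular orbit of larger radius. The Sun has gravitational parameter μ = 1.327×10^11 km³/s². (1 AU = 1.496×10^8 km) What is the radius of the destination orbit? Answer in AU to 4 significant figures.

In km: r₁ = 1.60 × 1.496×10^8 = 2.3936×10^8 km.
Transfer time t = 1683 days = 1.454112×10^8 s, and t = π√(a_t³/μ).
So a_t = (μ t²/π²)^(1/3) = (1.327×10^11 × (1.454112×10^8)² / π²)^(1/3) = 6.5754×10^8 km.
Since a_t = (r₁ + r₂)/2, r₂ = 2a_t − r₁ = 2×6.5754×10^8 − 2.3936×10^8 = 1.07572×10^9 km.
In AU: r₂ = 1.07572×10^9 / 1.496×10^8 = 7.191 AU.

r₂ = 7.191 AU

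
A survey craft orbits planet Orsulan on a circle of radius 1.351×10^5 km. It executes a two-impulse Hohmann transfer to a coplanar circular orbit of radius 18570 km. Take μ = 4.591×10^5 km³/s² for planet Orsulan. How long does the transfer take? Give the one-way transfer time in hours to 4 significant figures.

The Hohmann ellipse has a_t = (r₁ + r₂)/2 = 76835 km.
Half the transfer-orbit period gives t = π√(a_t³/μ) = 98750 s.
Converting: 98750 s ÷ 3600 s/hour = 27.43 hours.

t = 27.43 hours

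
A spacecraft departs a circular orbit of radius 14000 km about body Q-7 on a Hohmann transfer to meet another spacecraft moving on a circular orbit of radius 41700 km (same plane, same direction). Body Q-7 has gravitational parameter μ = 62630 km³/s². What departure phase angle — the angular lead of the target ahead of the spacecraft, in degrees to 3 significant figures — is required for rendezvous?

Transfer-ellipse semi-major axis a_t = (r₁ + r₂)/2 = (14000 + 41700)/2 = 27850 km.
The half-period of the transfer ellipse is t = π√(a_t³/μ) = 58344.0 s.
Target angular speed ω₂ = √(μ/r₂³) = 2.93892×10^-5 rad/s.
Angle swept by the target during transfer: ω₂·t = 1.71468 rad = 98.24°.
The spacecraft traverses 180° on the transfer ellipse, so the target must lead by 180° − 98.24° = 81.8°.

φ = 81.8°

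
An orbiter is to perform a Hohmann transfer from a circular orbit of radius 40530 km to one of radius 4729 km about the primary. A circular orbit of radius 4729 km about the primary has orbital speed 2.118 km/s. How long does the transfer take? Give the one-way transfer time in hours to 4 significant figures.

From the circular-orbit relation v² = μ/r at r = 4729 km: μ = v²r = (2.118)² × 4729 = 21213.9 km³/s².
Semi-major axis of the transfer orbit: a_t = (40530 + 4729)/2 = 22629.5 km.
By Kepler's third law the transfer-orbit period is T = 2π√(a_t³/μ), so t = T/2 = 73430 s.
Converting: 73430 s ÷ 3600 s/hour = 20.40 hours.

t = 20.40 hours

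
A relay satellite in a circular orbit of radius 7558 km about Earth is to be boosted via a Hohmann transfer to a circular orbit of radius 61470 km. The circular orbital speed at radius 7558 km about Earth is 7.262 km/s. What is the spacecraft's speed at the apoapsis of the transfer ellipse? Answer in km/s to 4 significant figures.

From the circular-orbit relation v² = μ/r at r = 7558 km: μ = v²r = (7.262)² × 7558 = 3.98584×10^5 km³/s².
The Hohmann ellipse has a_t = (r₁ + r₂)/2 = 34514 km.
At apoapsis, r = 61470 km.
Vis-viva: v = √[μ(2/r − 1/a_t)] = √[3.98584×10^5 × (2/61470 − 1/34514)] = 1.192 km/s.

v = 1.192 km/s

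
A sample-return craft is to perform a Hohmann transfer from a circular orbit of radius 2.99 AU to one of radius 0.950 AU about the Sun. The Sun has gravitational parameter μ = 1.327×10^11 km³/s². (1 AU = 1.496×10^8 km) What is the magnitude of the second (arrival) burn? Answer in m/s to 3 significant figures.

In km: r₁ = 2.99 × 1.496×10^8 = 4.47304×10^8 km; r₂ = 0.950 × 1.496×10^8 = 1.4212×10^8 km.
Transfer-ellipse semi-major axis a_t = (r₁ + r₂)/2 = (4.47304×10^8 + 1.4212×10^8)/2 = 2.94712×10^8 km.
Circular speed at r = 1.4212×10^8 km: v_c = √(μ/r) = 30.557 km/s.
Vis-viva on the transfer ellipse at r = 1.4212×10^8 km gives v_t = √[μ(2/r − 1/a_t)] = 37.645 km/s.
Δv₂ = |v_t − v_c| = |37.645 − 30.557| = 7.088 km/s.

Δv₂ = 7090 m/s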